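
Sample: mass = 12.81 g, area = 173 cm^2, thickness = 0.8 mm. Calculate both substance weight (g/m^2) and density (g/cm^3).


Substance weight = 740.5 g/m^2
Density = 0.926 g/cm^3

SW = 12.81 / 173 x 10000 = 740.5 g/m^2
Volume = 173 x 0.8 / 10 = 13.84 cm^3
Density = 12.81 / 13.84 = 0.926 g/cm^3


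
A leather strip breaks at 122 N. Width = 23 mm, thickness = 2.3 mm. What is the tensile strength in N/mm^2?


Cross-sectional area = 23 x 2.3 = 52.9 mm^2
Tensile strength = 122 / 52.9 = 2.31 N/mm^2


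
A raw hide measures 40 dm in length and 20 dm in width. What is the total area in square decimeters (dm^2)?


Area = length x width
Area = 40 x 20 = 800 dm^2


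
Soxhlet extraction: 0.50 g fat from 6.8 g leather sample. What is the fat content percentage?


Fat content = 0.50 / 6.8 x 100
Fat = 7.4%


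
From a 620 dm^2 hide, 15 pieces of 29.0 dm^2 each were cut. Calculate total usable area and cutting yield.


Total usable = 15 x 29.0 = 435.0 dm^2
Yield = 435.0 / 620 x 100 = 70.2%


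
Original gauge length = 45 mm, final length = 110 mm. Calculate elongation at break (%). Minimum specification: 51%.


Extension = 110 - 45 = 65 mm
Elongation = 65 / 45 x 100 = 144.4%
Minimum required: 51%
Meets specification: Yes


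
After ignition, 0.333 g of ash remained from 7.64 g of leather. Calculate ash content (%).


4.36%

Ash% = 0.333 / 7.64 x 100
Ash% = 4.36%


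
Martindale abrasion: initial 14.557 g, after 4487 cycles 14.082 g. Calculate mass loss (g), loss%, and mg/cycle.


Loss = 14.557 - 14.082 = 0.475 g
Loss% = 0.475 / 14.557 x 100 = 3.26%
Rate = 0.475 / 4487 x 1000 = 0.106 mg/cycle


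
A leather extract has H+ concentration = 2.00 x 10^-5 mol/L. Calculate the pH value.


pH = 4.70

pH = -log10[H+]
pH = -log10(2.00 x 10^-5) = 4.70


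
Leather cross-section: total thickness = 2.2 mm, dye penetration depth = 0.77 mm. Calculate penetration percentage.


Penetration% = 0.77 / 2.2 x 100
Penetration = 35.0%


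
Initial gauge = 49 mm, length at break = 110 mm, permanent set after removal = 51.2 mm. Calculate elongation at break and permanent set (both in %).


Elongation at break = (110 - 49) / 49 x 100 = 124.5%
Permanent set = (51.2 - 49) / 49 x 100 = 4.5%


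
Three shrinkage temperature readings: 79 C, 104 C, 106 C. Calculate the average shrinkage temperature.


Average = (79 + 104 + 106) / 3
Average = 289 / 3 = 96.3 C


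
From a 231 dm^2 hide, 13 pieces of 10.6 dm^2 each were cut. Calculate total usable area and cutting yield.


Total usable = 13 x 10.6 = 137.8 dm^2
Yield = 137.8 / 231 x 100 = 59.7%


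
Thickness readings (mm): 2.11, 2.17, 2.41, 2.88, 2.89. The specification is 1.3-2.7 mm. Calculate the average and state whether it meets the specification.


Sum = 12.46
Average = 12.46 / 5 = 2.49 mm
Specification range: 1.3 to 2.7 mm
Within spec: Yes


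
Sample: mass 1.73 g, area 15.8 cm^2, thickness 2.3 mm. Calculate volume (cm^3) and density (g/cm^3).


Volume = 3.634 cm^3
Density = 0.476 g/cm^3

Thickness in cm = 2.3 / 10 = 0.23 cm
Volume = 15.8 x 0.23 = 3.634 cm^3
Density = 1.73 / 3.634 = 0.476 g/cm^3


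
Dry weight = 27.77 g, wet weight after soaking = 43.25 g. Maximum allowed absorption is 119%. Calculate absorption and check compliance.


Absorption = 55.7%
Compliant: Yes

WA = (43.25 - 27.77) / 27.77 x 100 = 55.7%
Maximum allowed: 119%
Compliant: Yes


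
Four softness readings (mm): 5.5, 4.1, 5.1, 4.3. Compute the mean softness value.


4.75 mm

Sum = 5.5 + 4.1 + 5.1 + 4.3
Mean = 19.0 / 4 = 4.75 mm


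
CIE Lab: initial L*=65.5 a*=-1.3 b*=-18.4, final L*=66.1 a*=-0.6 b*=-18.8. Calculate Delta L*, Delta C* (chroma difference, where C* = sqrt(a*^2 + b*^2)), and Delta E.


Delta L* = 66.1 - 65.5 = 0.6
C1* = sqrt((-1.3)^2 + (-18.4)^2) = 18.446
C2* = sqrt((-0.6)^2 + (-18.8)^2) = 18.810
Delta C* = 18.810 - 18.446 = 0.36
Delta E = sqrt((0.6)^2 + (0.7)^2 + (-0.4)^2) = 1.00


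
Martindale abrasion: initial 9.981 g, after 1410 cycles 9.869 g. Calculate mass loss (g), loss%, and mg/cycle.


Mass loss = 0.112 g
Loss = 1.12%
Rate = 0.079 mg/cycle

Loss = 9.981 - 9.869 = 0.112 g
Loss% = 0.112 / 9.981 x 100 = 1.12%
Rate = 0.112 / 1410 x 1000 = 0.079 mg/cycle


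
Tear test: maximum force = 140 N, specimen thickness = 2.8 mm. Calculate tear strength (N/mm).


50.0 N/mm


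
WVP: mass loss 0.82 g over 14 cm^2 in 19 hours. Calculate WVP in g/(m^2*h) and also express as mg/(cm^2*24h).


WVP = 0.82 / (14 x 19) x 10000 = 30.83 g/(m^2*h)
Mass loss in mg = 0.82 x 1000 = 820 mg
Per cm^2 per 24h in mg: 820 x 24 / (14 x 19) = 19680 / 266 = 73.98 mg/(cm^2*24h)


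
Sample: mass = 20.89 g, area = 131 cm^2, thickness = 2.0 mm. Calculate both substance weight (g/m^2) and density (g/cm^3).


SW = 20.89 / 131 x 10000 = 1594.7 g/m^2
Volume = 131 x 2.0 / 10 = 26.20 cm^3
Density = 20.89 / 26.20 = 0.797 g/cm^3


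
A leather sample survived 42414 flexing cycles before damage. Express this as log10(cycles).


4.63


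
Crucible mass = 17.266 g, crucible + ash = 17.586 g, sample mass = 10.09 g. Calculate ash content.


Ash mass = 17.586 - 17.266 = 0.320 g
Ash% = 0.320 / 10.09 x 100 = 3.17%


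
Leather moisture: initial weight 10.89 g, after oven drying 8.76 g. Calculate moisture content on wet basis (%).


19.6%


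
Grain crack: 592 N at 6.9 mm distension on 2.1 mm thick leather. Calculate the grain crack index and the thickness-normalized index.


Crack index = 592 / 6.9 = 85.8 N/mm
Normalized = 85.8 / 2.1 = 40.9 N/mm per mm


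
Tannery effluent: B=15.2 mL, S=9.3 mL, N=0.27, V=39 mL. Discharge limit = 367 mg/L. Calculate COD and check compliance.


COD = (15.2 - 9.3) x 0.27 x 8000 / 39 = 326.8 mg/L
Limit: 367 mg/L
Compliant: Yes


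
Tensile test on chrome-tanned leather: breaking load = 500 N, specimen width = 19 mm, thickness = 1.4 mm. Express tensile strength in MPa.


18.80 MPa


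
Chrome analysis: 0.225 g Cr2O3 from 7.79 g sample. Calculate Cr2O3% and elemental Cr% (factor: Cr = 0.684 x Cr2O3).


Cr2O3 = 2.89%
Cr = 1.98%


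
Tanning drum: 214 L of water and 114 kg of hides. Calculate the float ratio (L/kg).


1.9


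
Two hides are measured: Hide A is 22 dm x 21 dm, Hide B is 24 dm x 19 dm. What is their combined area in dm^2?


918 dm^2

Hide A area = 22 x 21 = 462 dm^2
Hide B area = 24 x 19 = 456 dm^2
Total = 462 + 456 = 918 dm^2


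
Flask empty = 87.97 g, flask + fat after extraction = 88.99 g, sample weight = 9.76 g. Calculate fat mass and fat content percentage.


Fat mass = 1.02 g
Fat content = 10.5%

Fat mass = 88.99 - 87.97 = 1.02 g
Fat% = 1.02 / 9.76 x 100 = 10.5%


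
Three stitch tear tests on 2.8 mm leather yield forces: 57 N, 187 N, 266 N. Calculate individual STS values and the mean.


STS1 = 20.4 N/mm
STS2 = 66.8 N/mm
STS3 = 95.0 N/mm
Mean = 60.7 N/mm

STS1 = 57 / 2.8 = 20.4 N/mm
STS2 = 187 / 2.8 = 66.8 N/mm
STS3 = 266 / 2.8 = 95.0 N/mm
Mean = (20.4 + 66.8 + 95.0) / 3 = 60.7 N/mm


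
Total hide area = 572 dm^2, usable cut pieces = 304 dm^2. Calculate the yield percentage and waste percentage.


Yield = 304 / 572 x 100 = 53.1%
Waste = 572 - 304 = 268 dm^2
Waste% = 100 - 53.1 = 46.9%


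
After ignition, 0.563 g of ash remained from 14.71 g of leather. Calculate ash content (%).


3.83%


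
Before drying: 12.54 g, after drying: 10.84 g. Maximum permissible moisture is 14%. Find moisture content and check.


Moisture content = 13.6%
Acceptable: Yes

MC = (12.54 - 10.84) / 12.54 x 100 = 13.6%
Maximum: 14%
Acceptable: Yes


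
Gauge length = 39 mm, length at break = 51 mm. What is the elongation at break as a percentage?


30.8%


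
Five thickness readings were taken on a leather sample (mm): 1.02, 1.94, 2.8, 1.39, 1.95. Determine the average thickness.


Sum = 1.02 + 1.94 + 2.8 + 1.39 + 1.95 = 9.10
Average = 9.10 / 5 = 1.82 mm


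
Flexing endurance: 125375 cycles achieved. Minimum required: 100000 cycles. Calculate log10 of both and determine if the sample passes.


log10(125375) = 5.10
log10(100000) = 5.00
Passes: Yes


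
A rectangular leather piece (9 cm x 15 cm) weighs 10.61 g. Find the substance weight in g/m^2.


785.9 g/m^2


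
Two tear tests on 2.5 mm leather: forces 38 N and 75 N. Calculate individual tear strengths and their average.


Tear 1 = 38 / 2.5 = 15.2 N/mm
Tear 2 = 75 / 2.5 = 30.0 N/mm
Average = (15.2 + 30.0) / 2 = 22.6 N/mm


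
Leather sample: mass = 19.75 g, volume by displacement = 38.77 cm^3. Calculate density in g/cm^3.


0.509 g/cm^3

Density = mass / volume
Density = 19.75 / 38.77 = 0.509 g/cm^3


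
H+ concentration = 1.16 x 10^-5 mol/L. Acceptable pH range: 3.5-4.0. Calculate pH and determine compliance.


pH = -log10(1.16 x 10^-5) = 4.94
Range: 3.5 to 4.0
Compliant: No


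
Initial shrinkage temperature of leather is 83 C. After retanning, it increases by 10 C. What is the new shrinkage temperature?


93 C

New Ts = 83 + 10 = 93 C


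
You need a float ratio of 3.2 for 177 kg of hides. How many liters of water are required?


Water = hide weight x target ratio
Water = 177 x 3.2 = 566.4 L


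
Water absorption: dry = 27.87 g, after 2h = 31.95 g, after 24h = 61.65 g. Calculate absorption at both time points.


WA (2h) = (31.95 - 27.87) / 27.87 x 100 = 14.6%
WA (24h) = (61.65 - 27.87) / 27.87 x 100 = 121.2%


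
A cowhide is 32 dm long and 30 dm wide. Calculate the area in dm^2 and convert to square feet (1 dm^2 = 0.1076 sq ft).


960 dm^2
103.30 sq ft

Area = 32 x 30 = 960 dm^2
Conversion: 960 x 0.1076 = 103.30 sq ft


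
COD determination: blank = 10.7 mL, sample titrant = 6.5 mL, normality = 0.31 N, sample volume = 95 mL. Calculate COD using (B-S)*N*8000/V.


COD = (10.7 - 6.5) x 0.31 x 8000 / 95
COD = 4.2 x 0.31 x 8000 / 95
COD = 109.6 mg/L


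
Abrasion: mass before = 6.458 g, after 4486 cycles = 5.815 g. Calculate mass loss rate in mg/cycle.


0.143 mg/cycle

Mass loss = 6.458 - 5.815 = 0.643 g
Rate = 0.643 / 4486 x 1000 = 0.143 mg/cycle


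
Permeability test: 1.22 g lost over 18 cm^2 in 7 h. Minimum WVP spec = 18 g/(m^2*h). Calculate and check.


WVP = 96.83 g/(m^2*h)
Meets specification: Yes


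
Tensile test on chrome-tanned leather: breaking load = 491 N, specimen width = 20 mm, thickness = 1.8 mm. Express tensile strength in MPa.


13.64 MPa


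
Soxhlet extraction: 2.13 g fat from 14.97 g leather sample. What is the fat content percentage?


14.2%

Fat content = 2.13 / 14.97 x 100
Fat = 14.2%


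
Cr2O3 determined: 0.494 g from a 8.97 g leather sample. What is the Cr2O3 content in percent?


5.51%

Cr2O3% = 0.494 / 8.97 x 100
Cr2O3% = 5.51%


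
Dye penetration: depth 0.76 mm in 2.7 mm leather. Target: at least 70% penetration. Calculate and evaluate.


Penetration = 28.1%
Meets target: No


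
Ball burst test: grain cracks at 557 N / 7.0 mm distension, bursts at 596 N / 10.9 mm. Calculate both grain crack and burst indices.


Crack index = 557 / 7.0 = 79.6 N/mm
Burst index = 596 / 10.9 = 54.7 N/mm


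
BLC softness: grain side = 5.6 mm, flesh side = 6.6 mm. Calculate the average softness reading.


Average = (5.6 + 6.6) / 2
Average = 6.10 mm


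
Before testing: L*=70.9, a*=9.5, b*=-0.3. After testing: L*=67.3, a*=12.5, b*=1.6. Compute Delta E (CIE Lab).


dL = 67.3 - 70.9 = -3.6
da = 12.5 - 9.5 = 3.0
db = 1.6 - (-0.3) = 1.9
dE = sqrt((-3.6)^2 + (3.0)^2 + (1.9)^2) = 5.06


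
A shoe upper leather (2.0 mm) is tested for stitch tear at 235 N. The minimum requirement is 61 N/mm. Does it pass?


STS = 235 / 2.0 = 117.5 N/mm
Minimum required: 61 N/mm
Passes: Yes


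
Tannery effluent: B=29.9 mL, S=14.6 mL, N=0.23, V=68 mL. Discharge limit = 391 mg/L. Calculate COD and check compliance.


COD = (29.9 - 14.6) x 0.23 x 8000 / 68 = 414.0 mg/L
Limit: 391 mg/L
Compliant: No


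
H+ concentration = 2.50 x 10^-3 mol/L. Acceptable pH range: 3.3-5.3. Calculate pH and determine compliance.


pH = 2.60
Compliant: No


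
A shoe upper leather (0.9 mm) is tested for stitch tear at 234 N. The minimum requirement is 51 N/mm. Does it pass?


STS = 260.0 N/mm
Passes: Yes

STS = 234 / 0.9 = 260.0 N/mm
Minimum required: 51 N/mm
Passes: Yes


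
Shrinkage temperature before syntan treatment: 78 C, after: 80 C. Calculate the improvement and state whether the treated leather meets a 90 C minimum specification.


Improvement = 80 - 78 = 2 C
Spec check: 80 C >= 90 C? No


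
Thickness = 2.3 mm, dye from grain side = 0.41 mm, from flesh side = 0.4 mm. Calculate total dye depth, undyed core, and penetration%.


Total dyed = 0.81 mm
Undyed core = 1.49 mm
Penetration = 35.2%


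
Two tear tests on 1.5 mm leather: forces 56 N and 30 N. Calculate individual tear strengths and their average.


Tear 1 = 56 / 1.5 = 37.3 N/mm
Tear 2 = 30 / 1.5 = 20.0 N/mm
Average = (37.3 + 20.0) / 2 = 28.7 N/mm


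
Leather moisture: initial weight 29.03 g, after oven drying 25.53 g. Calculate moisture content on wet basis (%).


12.1%

Moisture = 29.03 - 25.53 = 3.50 g
MC = 3.50 / 29.03 x 100 = 12.1%


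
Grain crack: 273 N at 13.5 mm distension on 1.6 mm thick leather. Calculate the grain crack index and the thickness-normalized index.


Crack index = 273 / 13.5 = 20.2 N/mm
Normalized = 20.2 / 1.6 = 12.6 N/mm per mm


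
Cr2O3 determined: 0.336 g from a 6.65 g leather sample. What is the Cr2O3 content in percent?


5.05%

Cr2O3% = 0.336 / 6.65 x 100
Cr2O3% = 5.05%


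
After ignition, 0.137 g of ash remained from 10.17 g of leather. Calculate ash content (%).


1.35%

Ash% = 0.137 / 10.17 x 100
Ash% = 1.35%


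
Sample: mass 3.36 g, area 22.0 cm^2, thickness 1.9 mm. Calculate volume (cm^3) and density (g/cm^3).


Thickness in cm = 1.9 / 10 = 0.19 cm
Volume = 22.0 x 0.19 = 4.180 cm^3
Density = 3.36 / 4.180 = 0.804 g/cm^3


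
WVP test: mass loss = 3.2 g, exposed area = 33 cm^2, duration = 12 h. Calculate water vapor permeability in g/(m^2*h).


WVP = mass_loss / (area x time) x 10000
WVP = 3.2 / (33 x 12) x 10000
WVP = 3.2 / 396 x 10000 = 80.81 g/(m^2*h)


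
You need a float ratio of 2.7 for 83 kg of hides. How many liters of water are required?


224.1 L

Water = hide weight x target ratio
Water = 83 x 2.7 = 224.1 L


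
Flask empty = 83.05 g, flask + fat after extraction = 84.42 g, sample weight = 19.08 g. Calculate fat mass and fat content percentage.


Fat mass = 1.37 g
Fat content = 7.2%


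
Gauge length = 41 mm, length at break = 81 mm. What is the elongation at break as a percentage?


97.6%


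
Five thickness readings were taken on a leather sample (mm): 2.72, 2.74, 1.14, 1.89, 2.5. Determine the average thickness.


2.20 mm


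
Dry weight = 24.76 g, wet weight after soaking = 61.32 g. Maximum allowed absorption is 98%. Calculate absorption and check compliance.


WA = (61.32 - 24.76) / 24.76 x 100 = 147.7%
Maximum allowed: 98%
Compliant: No


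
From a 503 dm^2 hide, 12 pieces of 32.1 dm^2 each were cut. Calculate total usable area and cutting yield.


Usable area = 385.2 dm^2
Yield = 76.6%

Total usable = 12 x 32.1 = 385.2 dm^2
Yield = 385.2 / 503 x 100 = 76.6%


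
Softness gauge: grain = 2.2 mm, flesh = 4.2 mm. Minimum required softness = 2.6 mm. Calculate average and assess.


Average softness = 3.20 mm
Meets requirement: Yes

Average = (2.2 + 4.2) / 2 = 3.20 mm
Minimum = 2.6 mm
Meets requirement: Yes


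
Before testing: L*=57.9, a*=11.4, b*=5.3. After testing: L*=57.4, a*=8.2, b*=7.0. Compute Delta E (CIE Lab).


dL = 57.4 - 57.9 = -0.5
da = 8.2 - 11.4 = -3.2
db = 7.0 - 5.3 = 1.7
dE = sqrt((-0.5)^2 + (-3.2)^2 + (1.7)^2) = 3.66


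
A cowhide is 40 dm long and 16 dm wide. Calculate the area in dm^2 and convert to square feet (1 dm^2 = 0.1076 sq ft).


640 dm^2
68.86 sq ft

Area = 40 x 16 = 640 dm^2
Conversion: 640 x 0.1076 = 68.86 sq ft


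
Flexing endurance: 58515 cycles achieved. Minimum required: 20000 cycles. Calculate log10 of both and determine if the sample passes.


Achieved: log10 = 4.77
Required: log10 = 4.30
Passes: Yes


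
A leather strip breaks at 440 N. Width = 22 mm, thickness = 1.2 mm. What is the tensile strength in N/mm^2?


Cross-sectional area = 22 x 1.2 = 26.4 mm^2
Tensile strength = 440 / 26.4 = 16.67 N/mm^2


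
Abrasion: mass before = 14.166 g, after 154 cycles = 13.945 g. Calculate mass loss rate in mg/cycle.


Mass loss = 14.166 - 13.945 = 0.221 g
Rate = 0.221 / 154 x 1000 = 1.435 mg/cycle


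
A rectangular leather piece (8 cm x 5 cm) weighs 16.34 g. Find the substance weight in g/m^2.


4085.0 g/m^2

Area = 8 x 5 = 40 cm^2
SW = 16.34 / 40 x 10000 = 4085.0 g/m^2


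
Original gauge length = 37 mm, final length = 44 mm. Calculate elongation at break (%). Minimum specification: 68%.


Extension = 44 - 37 = 7 mm
Elongation = 7 / 37 x 100 = 18.9%
Minimum required: 68%
Meets specification: No


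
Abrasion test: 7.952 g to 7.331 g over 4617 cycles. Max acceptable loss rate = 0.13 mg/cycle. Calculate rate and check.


Rate = 0.135 mg/cycle
Passes: No

Loss = 7.952 - 7.331 = 0.621 g
Rate = 0.621 g / 4617 cycles x 1000 = 0.135 mg/cycle
Max = 0.13 mg/cycle
Passes: No


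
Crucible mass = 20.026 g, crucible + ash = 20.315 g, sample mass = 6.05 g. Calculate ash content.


Ash mass = 20.315 - 20.026 = 0.289 g
Ash% = 0.289 / 6.05 x 100 = 4.78%


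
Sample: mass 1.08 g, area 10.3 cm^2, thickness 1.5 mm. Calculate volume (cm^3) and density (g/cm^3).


Volume = 1.545 cm^3
Density = 0.699 g/cm^3


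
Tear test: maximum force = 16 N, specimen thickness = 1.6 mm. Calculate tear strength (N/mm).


Tear strength = force / thickness
Tear = 16 / 1.6 = 10.0 N/mm


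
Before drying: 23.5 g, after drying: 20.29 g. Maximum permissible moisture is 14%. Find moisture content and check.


Moisture content = 13.7%
Acceptable: Yes


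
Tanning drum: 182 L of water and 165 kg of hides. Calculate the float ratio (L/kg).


1.1

Float ratio = water / hide weight
Ratio = 182 / 165 = 1.1


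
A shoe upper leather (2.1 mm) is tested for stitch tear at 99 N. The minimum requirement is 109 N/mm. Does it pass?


STS = 47.1 N/mm
Passes: No


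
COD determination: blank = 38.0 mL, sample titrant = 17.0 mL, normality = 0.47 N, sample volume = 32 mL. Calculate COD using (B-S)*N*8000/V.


COD = (38.0 - 17.0) x 0.47 x 8000 / 32
COD = 21.0 x 0.47 x 8000 / 32
COD = 2467.5 mg/L


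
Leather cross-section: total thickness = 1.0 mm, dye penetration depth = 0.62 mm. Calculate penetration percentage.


Penetration% = 0.62 / 1.0 x 100
Penetration = 62.0%


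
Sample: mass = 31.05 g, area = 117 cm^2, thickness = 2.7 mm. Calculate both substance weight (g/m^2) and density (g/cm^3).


Substance weight = 2653.8 g/m^2
Density = 0.983 g/cm^3

SW = 31.05 / 117 x 10000 = 2653.8 g/m^2
Volume = 117 x 2.7 / 10 = 31.59 cm^3
Density = 31.05 / 31.59 = 0.983 g/cm^3


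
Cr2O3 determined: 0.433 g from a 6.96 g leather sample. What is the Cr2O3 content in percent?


Cr2O3% = 0.433 / 6.96 x 100
Cr2O3% = 6.22%


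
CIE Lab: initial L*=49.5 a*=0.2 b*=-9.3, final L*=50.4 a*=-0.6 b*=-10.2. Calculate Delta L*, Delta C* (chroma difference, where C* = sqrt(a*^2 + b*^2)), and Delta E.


Delta L* = 0.9
Delta C* = 0.92
Delta E = 1.50

Delta L* = 50.4 - 49.5 = 0.9
C1* = sqrt((0.2)^2 + (-9.3)^2) = 9.302
C2* = sqrt((-0.6)^2 + (-10.2)^2) = 10.218
Delta C* = 10.218 - 9.302 = 0.92
Delta E = sqrt((0.9)^2 + (-0.8)^2 + (-0.9)^2) = 1.50


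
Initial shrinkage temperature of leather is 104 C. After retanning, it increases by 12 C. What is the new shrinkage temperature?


116 C


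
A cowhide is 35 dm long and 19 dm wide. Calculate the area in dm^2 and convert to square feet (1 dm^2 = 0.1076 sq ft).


Area = 35 x 19 = 665 dm^2
Conversion: 665 x 0.1076 = 71.55 sq ft


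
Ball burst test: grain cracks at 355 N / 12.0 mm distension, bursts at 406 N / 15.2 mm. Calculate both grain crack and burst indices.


Crack index = 29.6 N/mm
Burst index = 26.7 N/mm

Crack index = 355 / 12.0 = 29.6 N/mm
Burst index = 406 / 15.2 = 26.7 N/mm


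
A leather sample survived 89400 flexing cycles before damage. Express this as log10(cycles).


4.95

log10(89400) = 4.95


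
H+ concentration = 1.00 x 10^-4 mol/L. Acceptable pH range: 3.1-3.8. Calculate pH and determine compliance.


pH = -log10(1.00 x 10^-4) = 4.00
Range: 3.1 to 3.8
Compliant: No


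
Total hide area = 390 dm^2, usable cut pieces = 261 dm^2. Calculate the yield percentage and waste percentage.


Yield = 261 / 390 x 100 = 66.9%
Waste = 390 - 261 = 129 dm^2
Waste% = 100 - 66.9 = 33.1%


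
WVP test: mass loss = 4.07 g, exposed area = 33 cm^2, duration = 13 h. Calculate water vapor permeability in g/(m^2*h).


WVP = mass_loss / (area x time) x 10000
WVP = 4.07 / (33 x 13) x 10000
WVP = 4.07 / 429 x 10000 = 94.87 g/(m^2*h)


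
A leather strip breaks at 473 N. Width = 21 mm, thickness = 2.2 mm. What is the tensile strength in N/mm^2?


Cross-sectional area = 21 x 2.2 = 46.2 mm^2
Tensile strength = 473 / 46.2 = 10.24 N/mm^2


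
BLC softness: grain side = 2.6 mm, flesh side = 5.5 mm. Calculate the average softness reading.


Average = (2.6 + 5.5) / 2
Average = 4.05 mm


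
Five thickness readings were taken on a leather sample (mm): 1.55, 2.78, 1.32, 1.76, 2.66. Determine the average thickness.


Sum = 1.55 + 2.78 + 1.32 + 1.76 + 2.66 = 10.07
Average = 10.07 / 5 = 2.01 mm


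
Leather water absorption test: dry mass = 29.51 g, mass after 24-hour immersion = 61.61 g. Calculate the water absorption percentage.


108.8%


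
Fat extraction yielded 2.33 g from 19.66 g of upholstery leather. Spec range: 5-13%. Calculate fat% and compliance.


Fat content = 11.9%
Compliant: Yes

Fat% = 2.33 / 19.66 x 100 = 11.9%
Spec range: 5-13%
Compliant: Yes


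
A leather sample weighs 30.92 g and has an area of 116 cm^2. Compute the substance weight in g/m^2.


2665.5 g/m^2


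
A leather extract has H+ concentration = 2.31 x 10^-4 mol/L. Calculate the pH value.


pH = -log10[H+]
pH = -log10(2.31 x 10^-4) = 3.64


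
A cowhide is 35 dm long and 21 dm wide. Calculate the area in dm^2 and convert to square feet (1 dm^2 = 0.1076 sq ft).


Area = 35 x 21 = 735 dm^2
Conversion: 735 x 0.1076 = 79.09 sq ft


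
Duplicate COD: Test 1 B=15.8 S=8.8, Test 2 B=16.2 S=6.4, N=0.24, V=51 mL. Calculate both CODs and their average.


COD1 = 263.5 mg/L
COD2 = 368.9 mg/L
Average = 316.2 mg/L


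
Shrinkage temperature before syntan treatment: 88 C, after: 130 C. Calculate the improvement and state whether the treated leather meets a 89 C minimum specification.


Improvement = 42 C
Meets 89 C spec: Yes

Improvement = 130 - 88 = 42 C
Spec check: 130 C >= 89 C? Yes


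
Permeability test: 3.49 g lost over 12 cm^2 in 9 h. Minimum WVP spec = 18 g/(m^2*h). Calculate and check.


WVP = 323.15 g/(m^2*h)
Meets specification: Yes


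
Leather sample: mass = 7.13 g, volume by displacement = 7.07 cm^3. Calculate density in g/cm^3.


1.008 g/cm^3

Density = mass / volume
Density = 7.13 / 7.07 = 1.008 g/cm^3


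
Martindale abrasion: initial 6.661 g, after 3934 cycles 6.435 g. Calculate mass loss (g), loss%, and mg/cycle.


Loss = 6.661 - 6.435 = 0.226 g
Loss% = 0.226 / 6.661 x 100 = 3.39%
Rate = 0.226 / 3934 x 1000 = 0.057 mg/cycle


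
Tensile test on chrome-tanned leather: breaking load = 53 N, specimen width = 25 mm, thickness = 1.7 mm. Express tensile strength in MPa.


Cross-section = 25 x 1.7 = 42.5 mm^2
TS = 53 / 42.5 = 1.25 MPa
(1 N/mm^2 = 1 MPa)


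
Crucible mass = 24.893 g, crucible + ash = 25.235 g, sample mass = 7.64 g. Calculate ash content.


Ash mass = 25.235 - 24.893 = 0.342 g
Ash% = 0.342 / 7.64 x 100 = 4.48%


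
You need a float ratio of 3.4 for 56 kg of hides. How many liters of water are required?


190.4 L


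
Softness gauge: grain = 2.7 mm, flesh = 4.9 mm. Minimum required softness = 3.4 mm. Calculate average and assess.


Average softness = 3.80 mm
Meets requirement: Yes


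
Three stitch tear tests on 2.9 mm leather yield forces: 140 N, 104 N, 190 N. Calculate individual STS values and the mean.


STS1 = 140 / 2.9 = 48.3 N/mm
STS2 = 104 / 2.9 = 35.9 N/mm
STS3 = 190 / 2.9 = 65.5 N/mm
Mean = (48.3 + 35.9 + 65.5) / 3 = 49.9 N/mm


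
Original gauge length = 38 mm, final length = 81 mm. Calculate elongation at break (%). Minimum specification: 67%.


Extension = 81 - 38 = 43 mm
Elongation = 43 / 38 x 100 = 113.2%
Minimum required: 67%
Meets specification: Yes


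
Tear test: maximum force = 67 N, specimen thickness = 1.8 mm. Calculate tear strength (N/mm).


37.2 N/mm


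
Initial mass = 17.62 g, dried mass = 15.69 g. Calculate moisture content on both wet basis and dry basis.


Wet basis = 11.0%
Dry basis = 12.3%

Moisture lost = 17.62 - 15.69 = 1.93 g
Wet basis MC = 1.93 / 17.62 x 100 = 11.0%
Dry basis MC = 1.93 / 15.69 x 100 = 12.3%


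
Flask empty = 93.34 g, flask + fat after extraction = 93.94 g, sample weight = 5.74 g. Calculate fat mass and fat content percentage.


Fat mass = 0.60 g
Fat content = 10.5%

Fat mass = 93.94 - 93.34 = 0.60 g
Fat% = 0.60 / 5.74 x 100 = 10.5%


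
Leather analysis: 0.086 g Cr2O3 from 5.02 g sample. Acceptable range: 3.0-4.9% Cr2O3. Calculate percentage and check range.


Cr2O3% = 0.086 / 5.02 x 100 = 1.71%
Acceptable range: 3.0 to 4.9%
Within range: No


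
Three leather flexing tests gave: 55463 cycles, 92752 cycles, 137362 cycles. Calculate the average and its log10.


Average = 95192 cycles
log10 = 4.98

Average = (55463 + 92752 + 137362) / 3 = 95192 cycles
log10(95192) = 4.98


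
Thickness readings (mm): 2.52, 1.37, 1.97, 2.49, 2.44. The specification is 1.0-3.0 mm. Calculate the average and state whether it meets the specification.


Sum = 10.79
Average = 10.79 / 5 = 2.16 mm
Specification range: 1.0 to 3.0 mm
Within spec: Yes


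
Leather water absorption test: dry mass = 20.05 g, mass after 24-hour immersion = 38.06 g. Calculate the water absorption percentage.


89.8%

Water absorbed = 38.06 - 20.05 = 18.01 g
WA% = 18.01 / 20.05 x 100 = 89.8%


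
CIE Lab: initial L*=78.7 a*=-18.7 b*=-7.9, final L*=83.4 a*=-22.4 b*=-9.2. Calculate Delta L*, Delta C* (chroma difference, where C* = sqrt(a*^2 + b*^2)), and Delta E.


Delta L* = 4.7
Delta C* = 3.92
Delta E = 6.12


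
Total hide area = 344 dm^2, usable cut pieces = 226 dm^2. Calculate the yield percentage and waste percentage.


Yield = 226 / 344 x 100 = 65.7%
Waste = 344 - 226 = 118 dm^2
Waste% = 100 - 65.7 = 34.3%


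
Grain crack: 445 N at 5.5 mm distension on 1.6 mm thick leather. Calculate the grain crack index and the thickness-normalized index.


Crack index = 445 / 5.5 = 80.9 N/mm
Normalized = 80.9 / 1.6 = 50.6 N/mm per mm


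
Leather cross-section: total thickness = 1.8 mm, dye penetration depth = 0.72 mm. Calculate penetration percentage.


40.0%


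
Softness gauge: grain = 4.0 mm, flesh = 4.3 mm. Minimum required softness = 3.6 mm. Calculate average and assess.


Average = (4.0 + 4.3) / 2 = 4.15 mm
Minimum = 3.6 mm
Meets requirement: Yes


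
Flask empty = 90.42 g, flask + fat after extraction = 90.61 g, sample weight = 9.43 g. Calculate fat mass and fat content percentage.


Fat mass = 90.61 - 90.42 = 0.19 g
Fat% = 0.19 / 9.43 x 100 = 2.0%


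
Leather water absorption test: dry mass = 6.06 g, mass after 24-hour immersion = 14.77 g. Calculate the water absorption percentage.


Water absorbed = 14.77 - 6.06 = 8.71 g
WA% = 8.71 / 6.06 x 100 = 143.7%


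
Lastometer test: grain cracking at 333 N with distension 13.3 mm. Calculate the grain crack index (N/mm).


25.0 N/mm

Grain crack index = force / distension
Index = 333 / 13.3 = 25.0 N/mm


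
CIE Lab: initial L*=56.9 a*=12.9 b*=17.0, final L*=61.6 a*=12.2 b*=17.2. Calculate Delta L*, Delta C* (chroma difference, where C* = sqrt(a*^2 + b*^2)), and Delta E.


Delta L* = 4.7
Delta C* = -0.25
Delta E = 4.76

Delta L* = 61.6 - 56.9 = 4.7
C1* = sqrt((12.9)^2 + (17.0)^2) = 21.340
C2* = sqrt((12.2)^2 + (17.2)^2) = 21.087
Delta C* = 21.087 - 21.340 = -0.25
Delta E = sqrt((4.7)^2 + (-0.7)^2 + (0.2)^2) = 4.76


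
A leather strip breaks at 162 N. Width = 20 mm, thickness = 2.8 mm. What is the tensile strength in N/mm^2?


Cross-sectional area = 20 x 2.8 = 56.0 mm^2
Tensile strength = 162 / 56.0 = 2.89 N/mm^2


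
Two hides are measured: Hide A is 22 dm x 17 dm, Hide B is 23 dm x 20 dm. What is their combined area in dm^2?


834 dm^2

Hide A area = 22 x 17 = 374 dm^2
Hide B area = 23 x 20 = 460 dm^2
Total = 374 + 460 = 834 dm^2


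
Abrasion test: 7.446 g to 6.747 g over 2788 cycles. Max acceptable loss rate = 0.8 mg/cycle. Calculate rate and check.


Loss = 7.446 - 6.747 = 0.699 g
Rate = 0.699 g / 2788 cycles x 1000 = 0.251 mg/cycle
Max = 0.8 mg/cycle
Passes: Yes


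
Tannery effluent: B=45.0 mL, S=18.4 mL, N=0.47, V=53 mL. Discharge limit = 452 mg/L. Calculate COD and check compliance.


COD = (45.0 - 18.4) x 0.47 x 8000 / 53 = 1887.1 mg/L
Limit: 452 mg/L
Compliant: No


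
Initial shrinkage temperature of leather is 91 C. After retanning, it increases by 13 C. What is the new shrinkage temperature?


New Ts = 91 + 13 = 104 C


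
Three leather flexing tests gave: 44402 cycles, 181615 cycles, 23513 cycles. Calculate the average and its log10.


Average = 83177 cycles
log10 = 4.92

Average = (44402 + 181615 + 23513) / 3 = 83177 cycles
log10(83177) = 4.92


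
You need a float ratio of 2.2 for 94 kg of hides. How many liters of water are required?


Water = hide weight x target ratio
Water = 94 x 2.2 = 206.8 L


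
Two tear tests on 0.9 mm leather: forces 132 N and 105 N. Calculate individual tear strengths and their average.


Tear 1 = 146.7 N/mm
Tear 2 = 116.7 N/mm
Average = 131.7 N/mm


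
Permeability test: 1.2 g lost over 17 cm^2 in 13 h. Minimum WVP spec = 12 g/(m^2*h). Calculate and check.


WVP = 1.2 / (17 x 13) x 10000 = 54.30 g/(m^2*h)
Minimum: 12 g/(m^2*h)
Meets spec: Yes


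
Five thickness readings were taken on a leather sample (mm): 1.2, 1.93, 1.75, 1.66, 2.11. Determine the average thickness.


1.73 mm

Sum = 1.2 + 1.93 + 1.75 + 1.66 + 2.11 = 8.65
Average = 8.65 / 5 = 1.73 mm


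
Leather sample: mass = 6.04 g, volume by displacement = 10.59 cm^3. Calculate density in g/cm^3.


0.570 g/cm^3


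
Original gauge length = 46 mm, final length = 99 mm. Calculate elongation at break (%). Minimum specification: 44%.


Extension = 99 - 46 = 53 mm
Elongation = 53 / 46 x 100 = 115.2%
Minimum required: 44%
Meets specification: Yes


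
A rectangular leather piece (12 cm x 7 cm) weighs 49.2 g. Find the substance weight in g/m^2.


5857.1 g/m^2

Area = 12 x 7 = 84 cm^2
SW = 49.2 / 84 x 10000 = 5857.1 g/m^2


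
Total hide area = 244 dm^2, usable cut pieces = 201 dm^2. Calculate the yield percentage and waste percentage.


Yield = 82.4%
Waste = 17.6%

Yield = 201 / 244 x 100 = 82.4%
Waste = 244 - 201 = 43 dm^2
Waste% = 100 - 82.4 = 17.6%


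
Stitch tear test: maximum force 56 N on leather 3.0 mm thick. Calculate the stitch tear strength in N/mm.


18.7 N/mm

Stitch tear strength = force / thickness
STS = 56 / 3.0 = 18.7 N/mm


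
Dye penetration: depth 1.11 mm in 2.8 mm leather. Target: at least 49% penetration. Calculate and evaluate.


Penetration = 1.11 / 2.8 x 100 = 39.6%
Target: 49%
Meets target: No


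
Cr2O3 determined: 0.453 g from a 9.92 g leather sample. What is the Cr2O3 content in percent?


4.57%


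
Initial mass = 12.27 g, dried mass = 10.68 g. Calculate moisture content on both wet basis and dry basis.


Wet basis = 13.0%
Dry basis = 14.9%


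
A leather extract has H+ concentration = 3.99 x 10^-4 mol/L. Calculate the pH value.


pH = -log10[H+]
pH = -log10(3.99 x 10^-4) = 3.40


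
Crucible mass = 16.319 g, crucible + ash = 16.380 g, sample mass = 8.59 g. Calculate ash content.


Ash mass = 16.380 - 16.319 = 0.061 g
Ash% = 0.061 / 8.59 x 100 = 0.71%


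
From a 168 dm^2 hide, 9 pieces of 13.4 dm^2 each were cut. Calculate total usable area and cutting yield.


Usable area = 120.6 dm^2
Yield = 71.8%


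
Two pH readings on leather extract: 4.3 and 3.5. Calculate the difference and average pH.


Difference = |4.3 - 3.5| = 0.8
Average = (4.3 + 3.5) / 2 = 3.90


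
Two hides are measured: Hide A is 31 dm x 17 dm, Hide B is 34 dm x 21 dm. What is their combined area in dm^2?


Hide A area = 31 x 17 = 527 dm^2
Hide B area = 34 x 21 = 714 dm^2
Total = 527 + 714 = 1241 dm^2


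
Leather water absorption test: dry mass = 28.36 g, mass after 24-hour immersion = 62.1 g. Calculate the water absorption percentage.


119.0%

Water absorbed = 62.1 - 28.36 = 33.74 g
WA% = 33.74 / 28.36 x 100 = 119.0%


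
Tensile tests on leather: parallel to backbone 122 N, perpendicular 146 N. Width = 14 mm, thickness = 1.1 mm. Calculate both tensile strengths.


Area = 14 x 1.1 = 15.4 mm^2
TS (parallel) = 122 / 15.4 = 7.92 N/mm^2
TS (perpendicular) = 146 / 15.4 = 9.48 N/mm^2


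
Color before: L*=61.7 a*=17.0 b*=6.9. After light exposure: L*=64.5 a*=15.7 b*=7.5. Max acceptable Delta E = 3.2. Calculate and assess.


dL = 2.8, da = -1.3, db = 0.6
dE = sqrt((2.8)^2 + (-1.3)^2 + (0.6)^2) = 3.14
Max = 3.2
Passes: Yes


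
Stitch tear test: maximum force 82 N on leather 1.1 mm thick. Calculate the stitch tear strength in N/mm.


74.5 N/mm

Stitch tear strength = force / thickness
STS = 82 / 1.1 = 74.5 N/mm


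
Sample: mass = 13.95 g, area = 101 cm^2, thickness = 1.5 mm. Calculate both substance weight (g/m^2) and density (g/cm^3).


Substance weight = 1381.2 g/m^2
Density = 0.921 g/cm^3


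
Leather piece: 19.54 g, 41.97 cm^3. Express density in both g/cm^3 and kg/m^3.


Density = 19.54 / 41.97 = 0.466 g/cm^3
Convert: 0.466 x 1000 = 466 kg/m^3


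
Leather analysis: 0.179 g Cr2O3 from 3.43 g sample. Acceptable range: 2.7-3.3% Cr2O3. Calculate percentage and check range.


Cr2O3 = 5.22%
Within range: No

Cr2O3% = 0.179 / 3.43 x 100 = 5.22%
Acceptable range: 2.7 to 3.3%
Within range: No


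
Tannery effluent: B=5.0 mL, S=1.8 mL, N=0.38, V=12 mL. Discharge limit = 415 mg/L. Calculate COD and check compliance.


COD = 810.7 mg/L
Compliant: No


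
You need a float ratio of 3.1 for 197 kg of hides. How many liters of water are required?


610.7 L

Water = hide weight x target ratio
Water = 197 x 3.1 = 610.7 L


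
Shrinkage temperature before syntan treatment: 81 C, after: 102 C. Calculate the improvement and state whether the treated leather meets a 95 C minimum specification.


Improvement = 21 C
Meets 95 C spec: Yes

Improvement = 102 - 81 = 21 C
Spec check: 102 C >= 95 C? Yes


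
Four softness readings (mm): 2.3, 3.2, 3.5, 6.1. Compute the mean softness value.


Sum = 2.3 + 3.2 + 3.5 + 6.1
Mean = 15.1 / 4 = 3.78 mm


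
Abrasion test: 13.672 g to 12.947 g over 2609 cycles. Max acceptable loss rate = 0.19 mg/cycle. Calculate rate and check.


Loss = 13.672 - 12.947 = 0.725 g
Rate = 0.725 g / 2609 cycles x 1000 = 0.278 mg/cycle
Max = 0.19 mg/cycle
Passes: No


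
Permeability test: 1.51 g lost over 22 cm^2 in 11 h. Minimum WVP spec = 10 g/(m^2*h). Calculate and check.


WVP = 1.51 / (22 x 11) x 10000 = 62.40 g/(m^2*h)
Minimum: 10 g/(m^2*h)
Meets spec: Yes


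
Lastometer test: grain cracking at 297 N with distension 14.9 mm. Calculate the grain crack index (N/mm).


19.9 N/mm


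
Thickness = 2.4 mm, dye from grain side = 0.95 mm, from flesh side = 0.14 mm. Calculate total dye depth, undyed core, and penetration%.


Total dyed = 0.95 + 0.14 = 1.09 mm
Undyed core = 2.4 - 1.09 = 1.31 mm
Penetration = 1.09 / 2.4 x 100 = 45.4%


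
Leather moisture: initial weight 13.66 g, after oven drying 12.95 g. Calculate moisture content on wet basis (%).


Moisture = 13.66 - 12.95 = 0.71 g
MC = 0.71 / 13.66 x 100 = 5.2%


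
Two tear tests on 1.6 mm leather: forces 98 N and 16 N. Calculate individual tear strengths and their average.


Tear 1 = 98 / 1.6 = 61.3 N/mm
Tear 2 = 16 / 1.6 = 10.0 N/mm
Average = (61.3 + 10.0) / 2 = 35.7 N/mm


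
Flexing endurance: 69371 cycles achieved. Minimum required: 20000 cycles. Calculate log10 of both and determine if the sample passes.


Achieved: log10 = 4.84
Required: log10 = 4.30
Passes: Yes


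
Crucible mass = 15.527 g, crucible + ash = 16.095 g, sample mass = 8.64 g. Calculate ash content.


Ash mass = 0.568 g
Ash content = 6.57%

Ash mass = 16.095 - 15.527 = 0.568 g
Ash% = 0.568 / 8.64 x 100 = 6.57%


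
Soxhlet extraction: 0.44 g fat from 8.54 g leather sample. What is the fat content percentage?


Fat content = 0.44 / 8.54 x 100
Fat = 5.2%


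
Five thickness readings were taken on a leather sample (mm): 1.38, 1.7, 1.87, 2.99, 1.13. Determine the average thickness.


Sum = 1.38 + 1.7 + 1.87 + 2.99 + 1.13 = 9.07
Average = 9.07 / 5 = 1.81 mm


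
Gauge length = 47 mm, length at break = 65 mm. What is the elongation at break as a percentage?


38.3%

Extension = 65 - 47 = 18 mm
Elongation = 18 / 47 x 100 = 38.3%


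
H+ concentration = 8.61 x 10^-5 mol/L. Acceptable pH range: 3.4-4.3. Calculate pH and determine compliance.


pH = 4.06
Compliant: Yes

pH = -log10(8.61 x 10^-5) = 4.06
Range: 3.4 to 4.3
Compliant: Yes


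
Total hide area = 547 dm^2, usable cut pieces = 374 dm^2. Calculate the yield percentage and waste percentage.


Yield = 374 / 547 x 100 = 68.4%
Waste = 547 - 374 = 173 dm^2
Waste% = 100 - 68.4 = 31.6%


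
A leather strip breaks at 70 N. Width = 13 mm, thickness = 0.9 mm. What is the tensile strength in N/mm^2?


Cross-sectional area = 13 x 0.9 = 11.7 mm^2
Tensile strength = 70 / 11.7 = 5.98 N/mm^2


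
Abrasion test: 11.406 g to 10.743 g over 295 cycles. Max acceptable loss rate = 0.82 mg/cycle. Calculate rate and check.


Rate = 2.247 mg/cycle
Passes: No

Loss = 11.406 - 10.743 = 0.663 g
Rate = 0.663 g / 295 cycles x 1000 = 2.247 mg/cycle
Max = 0.82 mg/cycle
Passes: No


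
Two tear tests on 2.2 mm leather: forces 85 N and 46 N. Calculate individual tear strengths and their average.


Tear 1 = 85 / 2.2 = 38.6 N/mm
Tear 2 = 46 / 2.2 = 20.9 N/mm
Average = (38.6 + 20.9) / 2 = 29.8 N/mm


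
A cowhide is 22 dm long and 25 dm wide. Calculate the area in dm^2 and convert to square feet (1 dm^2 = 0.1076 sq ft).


Area = 22 x 25 = 550 dm^2
Conversion: 550 x 0.1076 = 59.18 sq ft


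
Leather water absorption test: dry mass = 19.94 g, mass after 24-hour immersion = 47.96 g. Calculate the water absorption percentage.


Water absorbed = 47.96 - 19.94 = 28.02 g
WA% = 28.02 / 19.94 x 100 = 140.5%


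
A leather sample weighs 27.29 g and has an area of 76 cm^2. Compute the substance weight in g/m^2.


Substance weight = mass / area x 10000
SW = 27.29 / 76 x 10000
SW = 3590.8 g/m^2


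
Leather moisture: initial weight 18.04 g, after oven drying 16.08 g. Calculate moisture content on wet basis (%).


10.9%

Moisture = 18.04 - 16.08 = 1.96 g
MC = 1.96 / 18.04 x 100 = 10.9%


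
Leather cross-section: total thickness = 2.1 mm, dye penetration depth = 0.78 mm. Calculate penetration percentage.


Penetration% = 0.78 / 2.1 x 100
Penetration = 37.1%


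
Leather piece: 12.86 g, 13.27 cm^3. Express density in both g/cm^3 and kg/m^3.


0.969 g/cm^3
969 kg/m^3


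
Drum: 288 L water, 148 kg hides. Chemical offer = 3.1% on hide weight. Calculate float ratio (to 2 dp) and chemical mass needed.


Float ratio = 288 / 148 = 1.95
Chemical = 148 x 3.1 / 100 = 4.588 kg
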